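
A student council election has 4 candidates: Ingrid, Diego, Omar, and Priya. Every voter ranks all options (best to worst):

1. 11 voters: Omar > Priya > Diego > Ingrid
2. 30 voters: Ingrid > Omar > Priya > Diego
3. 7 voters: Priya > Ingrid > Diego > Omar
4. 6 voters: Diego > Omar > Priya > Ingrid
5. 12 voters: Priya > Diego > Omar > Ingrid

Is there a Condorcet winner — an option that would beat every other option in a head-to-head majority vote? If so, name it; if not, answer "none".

none

Checking pairwise contests:
Priya beats Ingrid 36–30.
Ingrid beats Diego 37–29.
Ingrid beats Omar 37–29.
Omar beats Priya 47–19.
Every option loses at least one head-to-head, so there is no Condorcet winner.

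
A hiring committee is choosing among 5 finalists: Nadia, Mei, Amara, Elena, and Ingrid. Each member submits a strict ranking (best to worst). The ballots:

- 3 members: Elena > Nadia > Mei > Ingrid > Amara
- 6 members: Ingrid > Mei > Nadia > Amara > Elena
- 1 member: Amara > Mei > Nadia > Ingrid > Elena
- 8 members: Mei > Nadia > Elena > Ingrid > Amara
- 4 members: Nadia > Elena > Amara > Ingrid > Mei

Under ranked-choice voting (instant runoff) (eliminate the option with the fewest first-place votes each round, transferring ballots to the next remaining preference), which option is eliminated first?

Round 1: Nadia 4, Mei 8, Amara 1, Elena 3, Ingrid 6. Eliminate Amara.

Amara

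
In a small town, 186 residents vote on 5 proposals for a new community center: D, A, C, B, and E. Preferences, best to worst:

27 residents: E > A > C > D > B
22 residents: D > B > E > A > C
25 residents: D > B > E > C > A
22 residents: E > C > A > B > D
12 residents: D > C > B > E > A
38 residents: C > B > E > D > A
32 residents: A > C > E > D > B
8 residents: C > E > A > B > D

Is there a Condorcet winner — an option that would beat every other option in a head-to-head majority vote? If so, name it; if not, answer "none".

none

Checking pairwise contests:
C beats D 127–59.
D beats A 97–89.
E beats C 96–90.
D beats B 118–68.
B beats E 97–89.
Every option loses at least one head-to-head, so there is no Condorcet winner.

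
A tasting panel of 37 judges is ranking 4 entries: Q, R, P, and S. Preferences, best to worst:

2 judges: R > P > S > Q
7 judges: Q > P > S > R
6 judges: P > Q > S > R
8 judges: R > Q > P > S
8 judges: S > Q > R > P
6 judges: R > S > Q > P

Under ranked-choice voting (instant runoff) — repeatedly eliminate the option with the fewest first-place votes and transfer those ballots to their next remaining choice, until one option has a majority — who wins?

Q

Round 1: Q 7, R 16, P 6, S 8. Eliminate P.
Round 2: Q 13, R 16, S 8. Eliminate S.
Round 3: Q 21, R 16. Q has a majority.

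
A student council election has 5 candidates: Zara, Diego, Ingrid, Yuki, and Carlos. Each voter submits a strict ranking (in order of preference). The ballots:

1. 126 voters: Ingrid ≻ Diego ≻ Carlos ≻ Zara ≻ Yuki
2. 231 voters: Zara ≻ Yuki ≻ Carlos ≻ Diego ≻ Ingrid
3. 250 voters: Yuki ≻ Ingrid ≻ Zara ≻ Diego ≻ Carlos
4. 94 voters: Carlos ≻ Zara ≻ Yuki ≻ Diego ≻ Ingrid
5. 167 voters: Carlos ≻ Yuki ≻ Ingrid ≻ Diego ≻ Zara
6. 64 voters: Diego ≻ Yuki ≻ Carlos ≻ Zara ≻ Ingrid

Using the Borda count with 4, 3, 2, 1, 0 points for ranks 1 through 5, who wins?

Yuki

Zara: 126·1 + 231·4 + 250·2 + 94·3 + 167·0 + 64·1 = 1896
Diego: 126·3 + 231·1 + 250·1 + 94·1 + 167·1 + 64·4 = 1376
Ingrid: 126·4 + 231·0 + 250·3 + 94·0 + 167·2 + 64·0 = 1588
Yuki: 126·0 + 231·3 + 250·4 + 94·2 + 167·3 + 64·3 = 2574
Carlos: 126·2 + 231·2 + 250·0 + 94·4 + 167·4 + 64·2 = 1886
Yuki has the highest Borda score (2574).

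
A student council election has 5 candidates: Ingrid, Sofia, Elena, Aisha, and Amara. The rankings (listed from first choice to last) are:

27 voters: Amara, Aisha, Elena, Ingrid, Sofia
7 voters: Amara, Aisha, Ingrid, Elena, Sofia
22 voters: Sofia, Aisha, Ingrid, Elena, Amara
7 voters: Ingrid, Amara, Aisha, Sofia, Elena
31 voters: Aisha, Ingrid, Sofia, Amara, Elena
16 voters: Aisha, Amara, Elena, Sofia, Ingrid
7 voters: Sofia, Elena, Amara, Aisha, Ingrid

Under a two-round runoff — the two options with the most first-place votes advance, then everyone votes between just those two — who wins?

Aisha

Round 1 first-place votes: Ingrid 7, Sofia 29, Elena 0, Aisha 47, Amara 34.
Aisha and Amara advance.
Runoff: Aisha is preferred to Amara by 69 voters; Amara by 48.
Aisha wins the runoff.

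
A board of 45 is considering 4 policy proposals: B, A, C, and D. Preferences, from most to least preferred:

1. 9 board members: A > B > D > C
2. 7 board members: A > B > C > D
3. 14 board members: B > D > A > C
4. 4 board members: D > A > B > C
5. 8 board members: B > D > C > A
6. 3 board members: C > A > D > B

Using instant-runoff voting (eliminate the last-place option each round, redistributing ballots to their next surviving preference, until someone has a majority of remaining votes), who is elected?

A

Round 1: B 22, A 16, C 3, D 4. Eliminate C.
Round 2: B 22, A 19, D 4. Eliminate D.
Round 3: B 22, A 23. A has a majority.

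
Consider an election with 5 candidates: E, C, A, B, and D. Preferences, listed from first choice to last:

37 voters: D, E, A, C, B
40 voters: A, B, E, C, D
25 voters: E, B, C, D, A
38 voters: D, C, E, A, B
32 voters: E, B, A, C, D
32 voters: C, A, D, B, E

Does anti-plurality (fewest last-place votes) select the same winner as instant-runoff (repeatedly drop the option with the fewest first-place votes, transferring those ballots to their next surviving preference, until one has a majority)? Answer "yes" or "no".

Anti-plurality — last-place votes: E 32, C 0, A 25, B 75, D 72. Winner: C.
Instant-runoff — R1 E 57, C 32, A 40, B 0, D 75 (B out); R2 E 57, C 32, A 40, D 75 (C out); R3 E 57, A 72, D 75 (E out); R4 A 104, D 100 (A winner). Winner: A.
The two methods disagree.

no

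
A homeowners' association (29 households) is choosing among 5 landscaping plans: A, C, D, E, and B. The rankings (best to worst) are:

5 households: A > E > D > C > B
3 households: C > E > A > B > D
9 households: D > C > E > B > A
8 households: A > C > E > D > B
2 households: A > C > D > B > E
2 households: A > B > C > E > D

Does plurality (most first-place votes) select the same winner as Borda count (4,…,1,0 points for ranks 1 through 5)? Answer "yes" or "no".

Plurality — first-place votes: A 17, C 3, D 9, E 0, B 0. Winner: A.
Borda — scores: A 74, C 78, D 58, E 60, B 20. Winner: C.
The two methods disagree.

no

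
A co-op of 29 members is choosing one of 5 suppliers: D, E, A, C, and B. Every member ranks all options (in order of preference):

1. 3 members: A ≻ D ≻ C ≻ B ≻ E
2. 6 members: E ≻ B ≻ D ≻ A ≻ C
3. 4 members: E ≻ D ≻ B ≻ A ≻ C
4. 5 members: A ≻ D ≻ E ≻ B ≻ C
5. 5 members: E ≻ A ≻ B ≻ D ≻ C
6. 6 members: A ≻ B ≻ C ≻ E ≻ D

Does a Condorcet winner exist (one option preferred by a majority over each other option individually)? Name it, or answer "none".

E

E vs D: 21–8 for E.
E vs A: 15–14 for E.
E vs C: 20–9 for E.
E vs B: 20–9 for E.
E beats every other option head-to-head.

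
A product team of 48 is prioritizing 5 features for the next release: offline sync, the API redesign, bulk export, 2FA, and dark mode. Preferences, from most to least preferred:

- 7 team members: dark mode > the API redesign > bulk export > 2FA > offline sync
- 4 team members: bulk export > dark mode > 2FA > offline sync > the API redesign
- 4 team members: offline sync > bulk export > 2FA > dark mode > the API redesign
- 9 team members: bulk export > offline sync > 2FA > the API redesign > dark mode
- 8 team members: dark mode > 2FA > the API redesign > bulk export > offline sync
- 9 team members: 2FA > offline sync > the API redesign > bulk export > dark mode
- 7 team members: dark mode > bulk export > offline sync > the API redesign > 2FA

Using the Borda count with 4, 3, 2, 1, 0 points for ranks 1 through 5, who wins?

bulk export

offline sync: 7·0 + 4·1 + 4·4 + 9·3 + 8·0 + 9·3 + 7·2 = 88
the API redesign: 7·3 + 4·0 + 4·0 + 9·1 + 8·2 + 9·2 + 7·1 = 71
bulk export: 7·2 + 4·4 + 4·3 + 9·4 + 8·1 + 9·1 + 7·3 = 116
2FA: 7·1 + 4·2 + 4·2 + 9·2 + 8·3 + 9·4 + 7·0 = 101
dark mode: 7·4 + 4·3 + 4·1 + 9·0 + 8·4 + 9·0 + 7·4 = 104
bulk export has the highest Borda score (116).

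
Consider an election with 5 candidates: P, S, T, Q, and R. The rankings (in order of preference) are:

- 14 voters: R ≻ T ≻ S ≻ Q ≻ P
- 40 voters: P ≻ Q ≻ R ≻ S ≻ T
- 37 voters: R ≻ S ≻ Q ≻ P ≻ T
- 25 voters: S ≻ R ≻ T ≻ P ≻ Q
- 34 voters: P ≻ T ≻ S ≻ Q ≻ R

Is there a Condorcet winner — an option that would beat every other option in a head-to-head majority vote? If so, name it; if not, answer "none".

R vs P: 76–74 for R.
R vs S: 91–59 for R.
R vs T: 116–34 for R.
R vs Q: 76–74 for R.
R beats every other option head-to-head.

R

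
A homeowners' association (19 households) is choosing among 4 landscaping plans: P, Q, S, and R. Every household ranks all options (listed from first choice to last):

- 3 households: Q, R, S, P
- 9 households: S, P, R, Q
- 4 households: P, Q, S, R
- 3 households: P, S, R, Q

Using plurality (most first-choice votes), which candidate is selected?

S

First-place votes: P 7, Q 3, S 9, R 0.
S has the most first-place votes.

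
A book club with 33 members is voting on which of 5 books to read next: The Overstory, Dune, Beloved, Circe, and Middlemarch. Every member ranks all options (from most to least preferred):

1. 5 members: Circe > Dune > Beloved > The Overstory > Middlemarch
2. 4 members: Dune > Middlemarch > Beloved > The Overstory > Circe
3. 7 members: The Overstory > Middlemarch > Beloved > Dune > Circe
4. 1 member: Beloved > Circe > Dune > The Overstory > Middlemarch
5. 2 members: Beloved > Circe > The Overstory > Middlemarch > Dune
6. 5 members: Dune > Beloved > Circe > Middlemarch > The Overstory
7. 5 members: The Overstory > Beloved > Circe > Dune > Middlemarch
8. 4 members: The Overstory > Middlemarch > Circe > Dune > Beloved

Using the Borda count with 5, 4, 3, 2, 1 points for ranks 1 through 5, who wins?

The Overstory: 5·2 + 4·2 + 7·5 + 1·2 + 2·3 + 5·1 + 5·5 + 4·5 = 111
Dune: 5·4 + 4·5 + 7·2 + 1·3 + 2·1 + 5·5 + 5·2 + 4·2 = 102
Beloved: 5·3 + 4·3 + 7·3 + 1·5 + 2·5 + 5·4 + 5·4 + 4·1 = 107
Circe: 5·5 + 4·1 + 7·1 + 1·4 + 2·4 + 5·3 + 5·3 + 4·3 = 90
Middlemarch: 5·1 + 4·4 + 7·4 + 1·1 + 2·2 + 5·2 + 5·1 + 4·4 = 85
The Overstory has the highest Borda score (111).

The Overstory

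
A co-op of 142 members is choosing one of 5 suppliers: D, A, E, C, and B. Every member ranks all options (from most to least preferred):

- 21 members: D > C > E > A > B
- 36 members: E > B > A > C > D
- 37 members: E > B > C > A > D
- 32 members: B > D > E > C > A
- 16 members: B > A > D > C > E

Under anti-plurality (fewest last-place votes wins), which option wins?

Last-place votes: D 73, A 32, E 16, C 0, B 21.
C is ranked last by the fewest voters, so C wins.

C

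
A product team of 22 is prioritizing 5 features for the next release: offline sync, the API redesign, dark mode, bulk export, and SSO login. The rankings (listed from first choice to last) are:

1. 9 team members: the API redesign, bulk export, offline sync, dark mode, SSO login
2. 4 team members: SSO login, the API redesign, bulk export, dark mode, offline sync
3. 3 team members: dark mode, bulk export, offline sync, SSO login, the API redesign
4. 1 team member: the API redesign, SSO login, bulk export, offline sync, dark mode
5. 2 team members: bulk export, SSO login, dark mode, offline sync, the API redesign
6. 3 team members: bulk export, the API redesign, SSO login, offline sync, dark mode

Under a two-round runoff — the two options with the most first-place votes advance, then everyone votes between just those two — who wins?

Round 1 first-place votes: offline sync 0, the API redesign 10, dark mode 3, bulk export 5, SSO login 4.
the API redesign and bulk export advance.
Runoff: the API redesign is preferred to bulk export by 14 voters; bulk export by 8.
the API redesign wins the runoff.

the API redesign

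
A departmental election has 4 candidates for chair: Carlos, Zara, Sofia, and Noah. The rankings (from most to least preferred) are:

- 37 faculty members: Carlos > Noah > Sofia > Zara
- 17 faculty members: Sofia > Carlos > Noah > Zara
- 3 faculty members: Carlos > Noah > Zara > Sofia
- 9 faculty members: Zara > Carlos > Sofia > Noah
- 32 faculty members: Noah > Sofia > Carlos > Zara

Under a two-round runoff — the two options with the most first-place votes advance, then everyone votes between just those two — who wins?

Round 1 first-place votes: Carlos 40, Zara 9, Sofia 17, Noah 32.
Carlos and Noah advance.
Runoff: Carlos is preferred to Noah by 66 voters; Noah by 32.
Carlos wins the runoff.

Carlos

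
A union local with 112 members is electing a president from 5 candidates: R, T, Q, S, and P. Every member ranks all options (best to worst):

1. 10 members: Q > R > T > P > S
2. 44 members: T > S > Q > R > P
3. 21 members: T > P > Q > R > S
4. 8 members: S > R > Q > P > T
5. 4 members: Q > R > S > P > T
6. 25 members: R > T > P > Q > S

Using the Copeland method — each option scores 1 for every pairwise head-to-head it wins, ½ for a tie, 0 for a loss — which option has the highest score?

T

R: beats S and P; loses to T and Q → score 2.
T: beats R, Q, S, and P → score 4.
Q: beats R, S, and P; loses to T → score 3.
S: ties P; loses to R, T, and Q → score 0.5.
P: ties S; loses to R, T, and Q → score 0.5.
T has the best pairwise record.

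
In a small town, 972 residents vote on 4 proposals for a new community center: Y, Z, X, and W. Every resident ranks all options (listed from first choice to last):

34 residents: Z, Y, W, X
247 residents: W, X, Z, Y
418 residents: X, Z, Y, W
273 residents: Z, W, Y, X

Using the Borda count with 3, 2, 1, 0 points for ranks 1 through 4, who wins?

Z

Y: 34·2 + 247·0 + 418·1 + 273·1 = 759
Z: 34·3 + 247·1 + 418·2 + 273·3 = 2004
X: 34·0 + 247·2 + 418·3 + 273·0 = 1748
W: 34·1 + 247·3 + 418·0 + 273·2 = 1321
Z has the highest Borda score (2004).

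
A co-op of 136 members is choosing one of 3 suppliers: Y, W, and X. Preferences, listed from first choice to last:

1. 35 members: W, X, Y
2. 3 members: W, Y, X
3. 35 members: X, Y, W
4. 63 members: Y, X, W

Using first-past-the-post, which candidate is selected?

First-place votes: Y 63, W 38, X 35.
Y has the most first-place votes.

Y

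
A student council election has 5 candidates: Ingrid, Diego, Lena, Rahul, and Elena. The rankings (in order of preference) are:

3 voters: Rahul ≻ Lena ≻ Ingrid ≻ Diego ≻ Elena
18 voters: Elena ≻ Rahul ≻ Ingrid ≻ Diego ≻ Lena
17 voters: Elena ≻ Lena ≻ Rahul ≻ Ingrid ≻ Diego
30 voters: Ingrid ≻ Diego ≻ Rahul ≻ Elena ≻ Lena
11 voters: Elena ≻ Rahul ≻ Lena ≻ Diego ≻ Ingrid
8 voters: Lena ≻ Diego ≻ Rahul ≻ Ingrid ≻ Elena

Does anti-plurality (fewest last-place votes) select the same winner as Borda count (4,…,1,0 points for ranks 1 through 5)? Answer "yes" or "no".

no

Anti-plurality — last-place votes: Ingrid 11, Diego 17, Lena 48, Rahul 0, Elena 11. Winner: Rahul.
Borda — scores: Ingrid 187, Diego 146, Lena 114, Rahul 209, Elena 214. Winner: Elena.
The two methods disagree.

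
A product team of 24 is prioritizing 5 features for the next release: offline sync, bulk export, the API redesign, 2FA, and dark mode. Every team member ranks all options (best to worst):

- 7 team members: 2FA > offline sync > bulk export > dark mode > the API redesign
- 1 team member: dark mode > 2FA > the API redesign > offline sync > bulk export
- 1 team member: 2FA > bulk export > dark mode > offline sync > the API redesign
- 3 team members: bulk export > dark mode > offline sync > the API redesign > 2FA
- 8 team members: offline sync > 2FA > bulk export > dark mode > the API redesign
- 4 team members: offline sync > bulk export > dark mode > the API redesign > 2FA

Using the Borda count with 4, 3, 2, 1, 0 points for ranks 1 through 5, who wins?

offline sync

offline sync: 7·3 + 1·1 + 1·1 + 3·2 + 8·4 + 4·4 = 77
bulk export: 7·2 + 1·0 + 1·3 + 3·4 + 8·2 + 4·3 = 57
the API redesign: 7·0 + 1·2 + 1·0 + 3·1 + 8·0 + 4·1 = 9
2FA: 7·4 + 1·3 + 1·4 + 3·0 + 8·3 + 4·0 = 59
dark mode: 7·1 + 1·4 + 1·2 + 3·3 + 8·1 + 4·2 = 38
offline sync has the highest Borda score (77).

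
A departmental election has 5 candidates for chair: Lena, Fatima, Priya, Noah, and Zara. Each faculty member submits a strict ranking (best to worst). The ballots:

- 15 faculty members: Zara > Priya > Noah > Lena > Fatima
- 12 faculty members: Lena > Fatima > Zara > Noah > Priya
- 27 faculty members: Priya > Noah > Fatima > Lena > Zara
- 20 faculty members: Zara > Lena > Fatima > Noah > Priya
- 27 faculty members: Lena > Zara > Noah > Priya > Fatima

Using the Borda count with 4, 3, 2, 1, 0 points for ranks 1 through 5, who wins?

Lena: 15·1 + 12·4 + 27·1 + 20·3 + 27·4 = 258
Fatima: 15·0 + 12·3 + 27·2 + 20·2 + 27·0 = 130
Priya: 15·3 + 12·0 + 27·4 + 20·0 + 27·1 = 180
Noah: 15·2 + 12·1 + 27·3 + 20·1 + 27·2 = 197
Zara: 15·4 + 12·2 + 27·0 + 20·4 + 27·3 = 245
Lena has the highest Borda score (258).

Lena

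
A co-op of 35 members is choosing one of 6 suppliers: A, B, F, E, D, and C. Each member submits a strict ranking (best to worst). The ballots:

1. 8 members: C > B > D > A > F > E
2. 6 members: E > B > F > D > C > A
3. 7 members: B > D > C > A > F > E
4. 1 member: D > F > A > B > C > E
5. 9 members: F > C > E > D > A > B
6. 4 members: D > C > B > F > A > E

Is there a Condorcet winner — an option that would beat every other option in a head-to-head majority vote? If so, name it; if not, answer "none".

none

Checking pairwise contests:
B beats A 25–10.
C beats B 21–14.
B beats F 25–10.
A beats E 20–15.
B beats D 21–14.
D beats C 18–17.
Every option loses at least one head-to-head, so there is no Condorcet winner.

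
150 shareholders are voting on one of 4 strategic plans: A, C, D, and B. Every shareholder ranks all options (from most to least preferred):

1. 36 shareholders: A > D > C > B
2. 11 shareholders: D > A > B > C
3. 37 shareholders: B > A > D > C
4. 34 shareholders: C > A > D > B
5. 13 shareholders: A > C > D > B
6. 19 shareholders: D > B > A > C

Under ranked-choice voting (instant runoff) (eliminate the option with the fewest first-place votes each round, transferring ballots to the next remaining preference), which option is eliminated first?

Round 1: A 49, C 34, D 30, B 37. Eliminate D.

D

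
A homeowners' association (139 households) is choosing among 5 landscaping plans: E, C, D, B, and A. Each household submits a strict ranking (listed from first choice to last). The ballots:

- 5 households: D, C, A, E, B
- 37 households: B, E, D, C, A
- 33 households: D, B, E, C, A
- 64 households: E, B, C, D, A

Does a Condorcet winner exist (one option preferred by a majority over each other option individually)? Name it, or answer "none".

B vs E: 70–69 for B.
B vs C: 134–5 for B.
B vs D: 101–38 for B.
B vs A: 134–5 for B.
B beats every other option head-to-head.

B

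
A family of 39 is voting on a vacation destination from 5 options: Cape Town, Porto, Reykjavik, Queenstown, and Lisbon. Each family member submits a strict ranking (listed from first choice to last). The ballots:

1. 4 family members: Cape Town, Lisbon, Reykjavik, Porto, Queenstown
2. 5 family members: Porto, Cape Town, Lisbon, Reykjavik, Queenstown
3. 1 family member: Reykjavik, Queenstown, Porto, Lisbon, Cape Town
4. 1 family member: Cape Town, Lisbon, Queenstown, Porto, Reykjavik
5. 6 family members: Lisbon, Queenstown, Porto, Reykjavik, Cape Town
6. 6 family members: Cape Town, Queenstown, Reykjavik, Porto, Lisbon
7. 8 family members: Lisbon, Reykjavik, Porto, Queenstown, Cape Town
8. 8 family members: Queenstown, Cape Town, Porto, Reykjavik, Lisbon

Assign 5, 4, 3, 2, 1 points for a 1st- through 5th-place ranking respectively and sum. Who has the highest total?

Cape Town: 4·5 + 5·4 + 1·1 + 1·5 + 6·1 + 6·5 + 8·1 + 8·4 = 122
Porto: 4·2 + 5·5 + 1·3 + 1·2 + 6·3 + 6·2 + 8·3 + 8·3 = 116
Reykjavik: 4·3 + 5·2 + 1·5 + 1·1 + 6·2 + 6·3 + 8·4 + 8·2 = 106
Queenstown: 4·1 + 5·1 + 1·4 + 1·3 + 6·4 + 6·4 + 8·2 + 8·5 = 120
Lisbon: 4·4 + 5·3 + 1·2 + 1·4 + 6·5 + 6·1 + 8·5 + 8·1 = 121
Cape Town has the highest Borda score (122).

Cape Town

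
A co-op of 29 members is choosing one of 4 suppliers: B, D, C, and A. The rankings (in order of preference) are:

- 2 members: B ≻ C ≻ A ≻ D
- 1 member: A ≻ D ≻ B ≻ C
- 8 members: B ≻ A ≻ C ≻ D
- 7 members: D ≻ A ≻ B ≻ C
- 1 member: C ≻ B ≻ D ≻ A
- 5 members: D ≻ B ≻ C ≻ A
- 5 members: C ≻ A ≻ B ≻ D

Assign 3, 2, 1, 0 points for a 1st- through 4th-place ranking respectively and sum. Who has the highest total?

B

B: 2·3 + 1·1 + 8·3 + 7·1 + 1·2 + 5·2 + 5·1 = 55
D: 2·0 + 1·2 + 8·0 + 7·3 + 1·1 + 5·3 + 5·0 = 39
C: 2·2 + 1·0 + 8·1 + 7·0 + 1·3 + 5·1 + 5·3 = 35
A: 2·1 + 1·3 + 8·2 + 7·2 + 1·0 + 5·0 + 5·2 = 45
B has the highest Borda score (55).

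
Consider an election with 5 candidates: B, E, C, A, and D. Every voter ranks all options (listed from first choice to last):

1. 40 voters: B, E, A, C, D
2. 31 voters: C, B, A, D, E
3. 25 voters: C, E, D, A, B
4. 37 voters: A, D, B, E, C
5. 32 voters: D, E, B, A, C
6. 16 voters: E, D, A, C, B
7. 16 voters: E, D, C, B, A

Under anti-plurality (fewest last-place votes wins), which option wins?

A

Last-place votes: B 41, E 31, C 69, A 16, D 40.
A is ranked last by the fewest voters, so A wins.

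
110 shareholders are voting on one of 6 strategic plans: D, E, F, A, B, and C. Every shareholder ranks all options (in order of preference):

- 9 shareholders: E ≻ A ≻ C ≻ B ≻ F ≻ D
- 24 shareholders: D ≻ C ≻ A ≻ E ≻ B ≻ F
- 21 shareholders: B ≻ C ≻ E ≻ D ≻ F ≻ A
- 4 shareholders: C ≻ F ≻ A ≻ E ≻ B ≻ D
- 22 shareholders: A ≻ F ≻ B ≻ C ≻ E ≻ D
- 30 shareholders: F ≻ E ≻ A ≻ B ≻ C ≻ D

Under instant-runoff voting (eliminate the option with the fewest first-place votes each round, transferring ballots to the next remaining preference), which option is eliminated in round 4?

A

Round 1: D 24, E 9, F 30, A 22, B 21, C 4. Eliminate C.
Round 2: D 24, E 9, F 34, A 22, B 21. Eliminate E.
Round 3: D 24, F 34, A 31, B 21. Eliminate B.
Round 4: D 45, F 34, A 31. Eliminate A.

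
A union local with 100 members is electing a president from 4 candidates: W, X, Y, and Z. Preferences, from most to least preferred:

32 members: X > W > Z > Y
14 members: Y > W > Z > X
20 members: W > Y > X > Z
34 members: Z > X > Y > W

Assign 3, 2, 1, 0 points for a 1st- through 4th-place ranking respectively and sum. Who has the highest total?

W: 32·2 + 14·2 + 20·3 + 34·0 = 152
X: 32·3 + 14·0 + 20·1 + 34·2 = 184
Y: 32·0 + 14·3 + 20·2 + 34·1 = 116
Z: 32·1 + 14·1 + 20·0 + 34·3 = 148
X has the highest Borda score (184).

X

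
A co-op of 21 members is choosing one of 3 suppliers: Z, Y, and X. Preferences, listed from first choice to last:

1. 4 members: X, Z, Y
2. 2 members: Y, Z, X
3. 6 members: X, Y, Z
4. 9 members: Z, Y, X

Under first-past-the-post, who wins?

First-place votes: Z 9, Y 2, X 10.
X has the most first-place votes.

X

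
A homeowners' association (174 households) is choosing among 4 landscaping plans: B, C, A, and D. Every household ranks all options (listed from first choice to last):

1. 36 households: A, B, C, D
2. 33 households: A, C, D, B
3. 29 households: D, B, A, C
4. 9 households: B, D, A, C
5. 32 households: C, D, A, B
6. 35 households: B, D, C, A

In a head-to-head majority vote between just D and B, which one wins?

D

Voters preferring D to B: 94; preferring B to D: 80.
D wins the head-to-head.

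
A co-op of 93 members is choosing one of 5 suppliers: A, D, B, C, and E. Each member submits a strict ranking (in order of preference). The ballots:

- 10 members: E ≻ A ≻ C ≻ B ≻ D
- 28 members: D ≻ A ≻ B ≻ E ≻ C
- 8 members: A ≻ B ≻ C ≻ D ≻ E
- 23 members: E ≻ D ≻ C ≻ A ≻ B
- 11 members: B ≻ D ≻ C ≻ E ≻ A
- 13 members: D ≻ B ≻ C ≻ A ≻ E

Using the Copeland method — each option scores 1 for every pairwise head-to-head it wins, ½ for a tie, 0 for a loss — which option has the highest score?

A: beats B and E; loses to D and C → score 2.
D: beats A, B, C, and E → score 4.
B: beats C and E; loses to A and D → score 2.
C: beats A; loses to D, B, and E → score 1.
E: beats C; loses to A, D, and B → score 1.
D has the best pairwise record.

D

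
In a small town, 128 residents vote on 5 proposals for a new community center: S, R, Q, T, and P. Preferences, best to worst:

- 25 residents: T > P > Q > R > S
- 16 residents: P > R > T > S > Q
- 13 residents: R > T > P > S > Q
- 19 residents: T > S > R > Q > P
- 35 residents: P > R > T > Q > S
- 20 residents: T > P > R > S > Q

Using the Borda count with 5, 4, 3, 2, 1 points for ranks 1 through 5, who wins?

T

S: 25·1 + 16·2 + 13·2 + 19·4 + 35·1 + 20·2 = 234
R: 25·2 + 16·4 + 13·5 + 19·3 + 35·4 + 20·3 = 436
Q: 25·3 + 16·1 + 13·1 + 19·2 + 35·2 + 20·1 = 232
T: 25·5 + 16·3 + 13·4 + 19·5 + 35·3 + 20·5 = 525
P: 25·4 + 16·5 + 13·3 + 19·1 + 35·5 + 20·4 = 493
T has the highest Borda score (525).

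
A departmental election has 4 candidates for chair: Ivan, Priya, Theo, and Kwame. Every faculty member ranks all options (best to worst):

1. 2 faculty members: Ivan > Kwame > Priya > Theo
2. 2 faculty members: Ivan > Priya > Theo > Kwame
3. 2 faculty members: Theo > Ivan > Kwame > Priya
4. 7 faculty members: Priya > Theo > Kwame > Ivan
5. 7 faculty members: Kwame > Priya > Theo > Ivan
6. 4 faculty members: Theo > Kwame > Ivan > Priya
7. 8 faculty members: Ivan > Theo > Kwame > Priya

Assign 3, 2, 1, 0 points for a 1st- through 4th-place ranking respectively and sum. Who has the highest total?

Theo

Ivan: 2·3 + 2·3 + 2·2 + 7·0 + 7·0 + 4·1 + 8·3 = 44
Priya: 2·1 + 2·2 + 2·0 + 7·3 + 7·2 + 4·0 + 8·0 = 41
Theo: 2·0 + 2·1 + 2·3 + 7·2 + 7·1 + 4·3 + 8·2 = 57
Kwame: 2·2 + 2·0 + 2·1 + 7·1 + 7·3 + 4·2 + 8·1 = 50
Theo has the highest Borda score (57).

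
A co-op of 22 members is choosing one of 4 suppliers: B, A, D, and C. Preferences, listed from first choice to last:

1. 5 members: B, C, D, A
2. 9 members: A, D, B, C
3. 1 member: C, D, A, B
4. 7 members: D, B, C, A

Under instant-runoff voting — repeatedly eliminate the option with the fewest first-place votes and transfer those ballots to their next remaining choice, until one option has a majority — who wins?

Round 1: B 5, A 9, D 7, C 1. Eliminate C.
Round 2: B 5, A 9, D 8. Eliminate B.
Round 3: A 9, D 13. D has a majority.

D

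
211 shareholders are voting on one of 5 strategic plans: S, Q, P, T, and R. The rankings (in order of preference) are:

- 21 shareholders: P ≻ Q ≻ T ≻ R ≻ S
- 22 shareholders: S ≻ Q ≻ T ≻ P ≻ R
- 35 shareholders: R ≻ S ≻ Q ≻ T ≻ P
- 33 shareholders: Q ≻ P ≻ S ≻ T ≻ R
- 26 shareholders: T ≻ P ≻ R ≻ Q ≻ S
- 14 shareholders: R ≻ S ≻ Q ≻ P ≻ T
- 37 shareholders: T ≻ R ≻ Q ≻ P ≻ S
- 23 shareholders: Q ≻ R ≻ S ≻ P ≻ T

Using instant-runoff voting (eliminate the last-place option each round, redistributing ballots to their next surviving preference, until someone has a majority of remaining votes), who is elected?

Round 1: S 22, Q 56, P 21, T 63, R 49. Eliminate P.
Round 2: S 22, Q 77, T 63, R 49. Eliminate S.
Round 3: Q 99, T 63, R 49. Eliminate R.
Round 4: Q 148, T 63. Q has a majority.

Q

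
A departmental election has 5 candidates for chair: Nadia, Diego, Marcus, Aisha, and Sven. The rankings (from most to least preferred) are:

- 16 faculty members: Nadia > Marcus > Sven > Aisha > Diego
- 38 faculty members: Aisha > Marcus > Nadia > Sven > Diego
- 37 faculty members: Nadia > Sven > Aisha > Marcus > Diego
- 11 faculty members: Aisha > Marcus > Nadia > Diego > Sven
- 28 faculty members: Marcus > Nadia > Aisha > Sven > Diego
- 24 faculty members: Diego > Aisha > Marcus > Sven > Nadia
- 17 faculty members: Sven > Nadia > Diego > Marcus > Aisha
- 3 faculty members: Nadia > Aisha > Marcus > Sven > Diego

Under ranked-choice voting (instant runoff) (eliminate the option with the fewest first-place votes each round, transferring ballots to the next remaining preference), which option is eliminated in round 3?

Round 1: Nadia 56, Diego 24, Marcus 28, Aisha 49, Sven 17. Eliminate Sven.
Round 2: Nadia 73, Diego 24, Marcus 28, Aisha 49. Eliminate Diego.
Round 3: Nadia 73, Marcus 28, Aisha 73. Eliminate Marcus.

Marcus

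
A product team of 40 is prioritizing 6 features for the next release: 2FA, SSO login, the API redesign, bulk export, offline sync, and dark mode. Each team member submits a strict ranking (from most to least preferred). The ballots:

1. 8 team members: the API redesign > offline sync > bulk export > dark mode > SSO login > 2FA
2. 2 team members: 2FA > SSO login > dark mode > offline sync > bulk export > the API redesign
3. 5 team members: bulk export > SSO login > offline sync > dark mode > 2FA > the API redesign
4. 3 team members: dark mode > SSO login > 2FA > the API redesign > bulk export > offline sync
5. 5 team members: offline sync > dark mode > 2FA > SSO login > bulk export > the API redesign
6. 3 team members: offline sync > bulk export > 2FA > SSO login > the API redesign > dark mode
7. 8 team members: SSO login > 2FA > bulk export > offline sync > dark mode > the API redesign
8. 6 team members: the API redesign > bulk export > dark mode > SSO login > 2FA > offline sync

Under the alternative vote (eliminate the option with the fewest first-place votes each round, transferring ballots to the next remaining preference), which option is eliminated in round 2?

dark mode

Round 1: 2FA 2, SSO login 8, the API redesign 14, bulk export 5, offline sync 8, dark mode 3. Eliminate 2FA.
Round 2: SSO login 10, the API redesign 14, bulk export 5, offline sync 8, dark mode 3. Eliminate dark mode.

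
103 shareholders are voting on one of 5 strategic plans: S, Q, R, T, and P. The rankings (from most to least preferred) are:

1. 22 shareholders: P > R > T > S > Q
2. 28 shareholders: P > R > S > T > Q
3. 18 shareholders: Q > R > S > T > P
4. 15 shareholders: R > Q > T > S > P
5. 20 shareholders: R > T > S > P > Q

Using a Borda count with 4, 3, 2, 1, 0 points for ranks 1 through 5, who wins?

S: 22·1 + 28·2 + 18·2 + 15·1 + 20·2 = 169
Q: 22·0 + 28·0 + 18·4 + 15·3 + 20·0 = 117
R: 22·3 + 28·3 + 18·3 + 15·4 + 20·4 = 344
T: 22·2 + 28·1 + 18·1 + 15·2 + 20·3 = 180
P: 22·4 + 28·4 + 18·0 + 15·0 + 20·1 = 220
R has the highest Borda score (344).

R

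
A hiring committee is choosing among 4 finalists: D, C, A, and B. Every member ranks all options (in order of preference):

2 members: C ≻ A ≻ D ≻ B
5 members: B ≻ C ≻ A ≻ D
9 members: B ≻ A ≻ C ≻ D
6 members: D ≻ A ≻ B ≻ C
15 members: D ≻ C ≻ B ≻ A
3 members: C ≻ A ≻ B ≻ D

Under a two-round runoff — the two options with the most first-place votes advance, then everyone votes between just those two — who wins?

D

Round 1 first-place votes: D 21, C 5, A 0, B 14.
D and B advance.
Runoff: D is preferred to B by 23 voters; B by 17.
D wins the runoff.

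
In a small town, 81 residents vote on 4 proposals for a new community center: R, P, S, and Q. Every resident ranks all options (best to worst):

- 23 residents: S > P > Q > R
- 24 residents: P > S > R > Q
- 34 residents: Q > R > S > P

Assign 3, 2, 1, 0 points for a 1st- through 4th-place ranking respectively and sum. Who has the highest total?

S

R: 23·0 + 24·1 + 34·2 = 92
P: 23·2 + 24·3 + 34·0 = 118
S: 23·3 + 24·2 + 34·1 = 151
Q: 23·1 + 24·0 + 34·3 = 125
S has the highest Borda score (151).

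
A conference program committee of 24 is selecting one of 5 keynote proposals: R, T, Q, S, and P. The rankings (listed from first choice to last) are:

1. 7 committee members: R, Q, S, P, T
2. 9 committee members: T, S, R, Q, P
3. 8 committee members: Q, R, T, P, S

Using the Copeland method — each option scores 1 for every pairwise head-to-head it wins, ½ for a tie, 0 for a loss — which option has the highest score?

R: beats T, Q, S, and P → score 4.
T: beats S and P; loses to R and Q → score 2.
Q: beats T, S, and P; loses to R → score 3.
S: beats P; loses to R, T, and Q → score 1.
P: loses to R, T, Q, and S → score 0.
R has the best pairwise record.

R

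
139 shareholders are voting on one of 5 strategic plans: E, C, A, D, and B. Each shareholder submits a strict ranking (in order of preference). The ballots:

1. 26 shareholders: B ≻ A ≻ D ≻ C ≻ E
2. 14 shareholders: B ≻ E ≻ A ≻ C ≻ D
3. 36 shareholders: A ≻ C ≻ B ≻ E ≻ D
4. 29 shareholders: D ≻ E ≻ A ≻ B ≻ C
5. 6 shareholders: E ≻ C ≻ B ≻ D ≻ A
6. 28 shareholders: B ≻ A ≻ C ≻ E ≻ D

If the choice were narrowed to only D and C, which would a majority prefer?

C

Voters preferring D to C: 55; preferring C to D: 84.
C wins the head-to-head.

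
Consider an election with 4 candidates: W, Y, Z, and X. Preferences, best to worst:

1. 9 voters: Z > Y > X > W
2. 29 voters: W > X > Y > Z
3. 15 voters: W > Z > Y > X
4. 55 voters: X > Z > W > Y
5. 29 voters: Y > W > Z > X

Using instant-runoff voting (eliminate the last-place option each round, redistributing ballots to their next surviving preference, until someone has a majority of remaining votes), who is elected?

W

Round 1: W 44, Y 29, Z 9, X 55. Eliminate Z.
Round 2: W 44, Y 38, X 55. Eliminate Y.
Round 3: W 73, X 64. W has a majority.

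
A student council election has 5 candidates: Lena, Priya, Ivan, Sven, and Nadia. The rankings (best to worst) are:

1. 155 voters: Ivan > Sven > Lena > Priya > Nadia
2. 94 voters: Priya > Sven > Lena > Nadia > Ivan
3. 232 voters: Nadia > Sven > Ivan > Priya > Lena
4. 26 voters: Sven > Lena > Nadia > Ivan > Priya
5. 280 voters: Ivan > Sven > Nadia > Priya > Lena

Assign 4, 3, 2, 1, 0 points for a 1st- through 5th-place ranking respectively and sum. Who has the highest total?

Sven

Lena: 155·2 + 94·2 + 232·0 + 26·3 + 280·0 = 576
Priya: 155·1 + 94·4 + 232·1 + 26·0 + 280·1 = 1043
Ivan: 155·4 + 94·0 + 232·2 + 26·1 + 280·4 = 2230
Sven: 155·3 + 94·3 + 232·3 + 26·4 + 280·3 = 2387
Nadia: 155·0 + 94·1 + 232·4 + 26·2 + 280·2 = 1634
Sven has the highest Borda score (2387).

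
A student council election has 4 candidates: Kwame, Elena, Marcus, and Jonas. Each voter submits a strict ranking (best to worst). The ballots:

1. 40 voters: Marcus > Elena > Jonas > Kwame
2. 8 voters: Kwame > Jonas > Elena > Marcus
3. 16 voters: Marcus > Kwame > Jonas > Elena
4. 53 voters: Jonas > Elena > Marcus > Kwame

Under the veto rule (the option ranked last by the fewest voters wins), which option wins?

Jonas

Last-place votes: Kwame 93, Elena 16, Marcus 8, Jonas 0.
Jonas is ranked last by the fewest voters, so Jonas wins.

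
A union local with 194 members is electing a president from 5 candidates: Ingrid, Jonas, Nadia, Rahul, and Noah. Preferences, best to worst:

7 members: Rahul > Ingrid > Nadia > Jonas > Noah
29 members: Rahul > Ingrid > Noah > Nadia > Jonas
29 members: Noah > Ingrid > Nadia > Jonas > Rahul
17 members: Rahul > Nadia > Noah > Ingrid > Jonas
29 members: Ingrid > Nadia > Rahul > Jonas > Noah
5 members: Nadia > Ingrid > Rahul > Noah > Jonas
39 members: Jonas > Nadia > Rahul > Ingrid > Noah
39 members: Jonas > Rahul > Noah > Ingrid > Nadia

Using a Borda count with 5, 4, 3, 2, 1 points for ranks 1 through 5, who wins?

Rahul

Ingrid: 7·4 + 29·4 + 29·4 + 17·2 + 29·5 + 5·4 + 39·2 + 39·2 = 615
Jonas: 7·2 + 29·1 + 29·2 + 17·1 + 29·2 + 5·1 + 39·5 + 39·5 = 571
Nadia: 7·3 + 29·2 + 29·3 + 17·4 + 29·4 + 5·5 + 39·4 + 39·1 = 570
Rahul: 7·5 + 29·5 + 29·1 + 17·5 + 29·3 + 5·3 + 39·3 + 39·4 = 669
Noah: 7·1 + 29·3 + 29·5 + 17·3 + 29·1 + 5·2 + 39·1 + 39·3 = 485
Rahul has the highest Borda score (669).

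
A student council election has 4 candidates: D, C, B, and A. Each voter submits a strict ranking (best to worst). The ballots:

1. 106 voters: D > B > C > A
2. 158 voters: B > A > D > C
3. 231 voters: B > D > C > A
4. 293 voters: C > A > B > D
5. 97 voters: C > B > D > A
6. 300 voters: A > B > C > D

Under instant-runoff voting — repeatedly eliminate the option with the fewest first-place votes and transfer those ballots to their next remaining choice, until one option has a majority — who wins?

Round 1: D 106, C 390, B 389, A 300. Eliminate D.
Round 2: C 390, B 495, A 300. Eliminate A.
Round 3: C 390, B 795. B has a majority.

B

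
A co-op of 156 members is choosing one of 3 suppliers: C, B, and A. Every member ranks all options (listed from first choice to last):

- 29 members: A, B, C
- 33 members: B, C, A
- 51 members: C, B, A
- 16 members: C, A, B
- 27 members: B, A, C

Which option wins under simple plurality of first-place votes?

First-place votes: C 67, B 60, A 29.
C has the most first-place votes.

C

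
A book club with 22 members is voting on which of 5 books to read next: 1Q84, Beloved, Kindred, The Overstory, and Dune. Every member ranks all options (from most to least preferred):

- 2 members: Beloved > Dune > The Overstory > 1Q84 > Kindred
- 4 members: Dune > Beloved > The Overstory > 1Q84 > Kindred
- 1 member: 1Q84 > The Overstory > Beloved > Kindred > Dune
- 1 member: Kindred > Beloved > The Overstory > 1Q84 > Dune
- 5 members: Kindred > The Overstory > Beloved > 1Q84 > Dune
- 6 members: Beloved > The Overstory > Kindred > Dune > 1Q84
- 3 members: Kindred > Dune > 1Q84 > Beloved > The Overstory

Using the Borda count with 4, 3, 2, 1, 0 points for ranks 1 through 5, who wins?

1Q84: 2·1 + 4·1 + 1·4 + 1·1 + 5·1 + 6·0 + 3·2 = 22
Beloved: 2·4 + 4·3 + 1·2 + 1·3 + 5·2 + 6·4 + 3·1 = 62
Kindred: 2·0 + 4·0 + 1·1 + 1·4 + 5·4 + 6·2 + 3·4 = 49
The Overstory: 2·2 + 4·2 + 1·3 + 1·2 + 5·3 + 6·3 + 3·0 = 50
Dune: 2·3 + 4·4 + 1·0 + 1·0 + 5·0 + 6·1 + 3·3 = 37
Beloved has the highest Borda score (62).

Beloved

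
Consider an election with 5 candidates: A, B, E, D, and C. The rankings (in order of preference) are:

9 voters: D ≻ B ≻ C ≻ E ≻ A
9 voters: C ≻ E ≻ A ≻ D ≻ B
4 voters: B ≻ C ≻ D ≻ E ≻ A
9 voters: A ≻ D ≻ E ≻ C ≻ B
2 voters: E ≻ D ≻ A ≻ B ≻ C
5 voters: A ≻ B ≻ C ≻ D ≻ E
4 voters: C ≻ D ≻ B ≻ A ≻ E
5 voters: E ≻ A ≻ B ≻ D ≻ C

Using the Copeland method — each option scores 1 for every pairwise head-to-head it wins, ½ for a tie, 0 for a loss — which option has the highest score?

D

A: beats B and D; loses to E and C → score 2.
B: beats C; loses to A, E, and D → score 1.
E: beats A and B; loses to D and C → score 2.
D: beats B, E, and C; loses to A → score 3.
C: beats A and E; loses to B and D → score 2.
D has the best pairwise record.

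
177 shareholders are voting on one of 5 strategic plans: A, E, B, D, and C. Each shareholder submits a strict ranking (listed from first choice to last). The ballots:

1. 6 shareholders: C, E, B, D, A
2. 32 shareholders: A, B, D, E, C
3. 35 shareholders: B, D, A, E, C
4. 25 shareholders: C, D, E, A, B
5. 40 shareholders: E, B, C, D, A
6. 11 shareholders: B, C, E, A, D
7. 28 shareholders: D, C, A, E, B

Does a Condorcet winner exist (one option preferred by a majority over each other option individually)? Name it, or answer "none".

Checking pairwise contests:
B beats A 92–85.
A beats E 95–82.
E beats B 99–78.
B beats D 124–53.
E beats C 107–70.
Every option loses at least one head-to-head, so there is no Condorcet winner.

none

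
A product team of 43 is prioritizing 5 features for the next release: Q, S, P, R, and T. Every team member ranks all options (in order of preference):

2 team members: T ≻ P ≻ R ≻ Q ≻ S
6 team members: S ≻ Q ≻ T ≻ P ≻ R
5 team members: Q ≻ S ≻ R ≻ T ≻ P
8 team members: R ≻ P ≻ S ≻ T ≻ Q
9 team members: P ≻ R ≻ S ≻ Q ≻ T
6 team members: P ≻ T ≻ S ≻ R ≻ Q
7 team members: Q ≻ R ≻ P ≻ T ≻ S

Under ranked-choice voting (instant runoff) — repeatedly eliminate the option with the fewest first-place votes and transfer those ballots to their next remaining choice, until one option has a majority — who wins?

P

Round 1: Q 12, S 6, P 15, R 8, T 2. Eliminate T.
Round 2: Q 12, S 6, P 17, R 8. Eliminate S.
Round 3: Q 18, P 17, R 8. Eliminate R.
Round 4: Q 18, P 25. P has a majority.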